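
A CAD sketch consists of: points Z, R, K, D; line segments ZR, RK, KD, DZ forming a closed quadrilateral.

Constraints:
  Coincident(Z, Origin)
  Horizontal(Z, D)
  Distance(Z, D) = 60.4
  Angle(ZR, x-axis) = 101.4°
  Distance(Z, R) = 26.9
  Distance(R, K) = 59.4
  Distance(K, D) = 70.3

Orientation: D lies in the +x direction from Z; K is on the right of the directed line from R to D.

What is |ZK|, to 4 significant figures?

32.97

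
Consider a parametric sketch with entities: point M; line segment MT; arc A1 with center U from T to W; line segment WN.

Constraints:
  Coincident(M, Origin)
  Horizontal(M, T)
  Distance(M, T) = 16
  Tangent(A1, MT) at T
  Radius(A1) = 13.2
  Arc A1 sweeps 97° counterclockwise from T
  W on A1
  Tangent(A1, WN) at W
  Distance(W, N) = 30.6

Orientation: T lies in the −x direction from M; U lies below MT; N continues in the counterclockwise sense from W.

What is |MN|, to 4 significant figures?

51.82

On A1, T sits at bearing 90° from U; a 97° counterclockwise sweep puts W at bearing 187°, so W = U + 13.2·(cos 187°, sin 187°) = (-29.10, -14.81). Tangency of A1 to WN means the radius UW is perpendicular to WN, so WN runs along (−sin 187°, cos 187°); with |WN| = 30.6, N = (-25.37, -45.18). Then |MN| = |N − M| = 51.82.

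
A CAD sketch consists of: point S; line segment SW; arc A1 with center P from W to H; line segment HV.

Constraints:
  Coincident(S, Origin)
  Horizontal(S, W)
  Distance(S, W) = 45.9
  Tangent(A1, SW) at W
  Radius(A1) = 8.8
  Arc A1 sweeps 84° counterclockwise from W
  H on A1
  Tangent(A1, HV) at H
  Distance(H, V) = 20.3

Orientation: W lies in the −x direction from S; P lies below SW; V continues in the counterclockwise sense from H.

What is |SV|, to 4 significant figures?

63.33

S is at the origin; S and W share the same y with |SW| = 45.9 and W on the −x side, so W = (-45.90, 0.000). Since A1 is tangent to SW there, PW ⟂ SW, so P = W + (0, -8.8) = (-45.90, -8.800). On A1, W sits at bearing 90° from P; an 84° counterclockwise sweep puts H at bearing 174°, so H = P + 8.8·(cos 174°, sin 174°) = (-54.65, -7.880). Since A1 is tangent to HV there, PH ⟂ HV, so HV runs along (−sin 174°, cos 174°); with |HV| = 20.3, V = (-56.77, -28.07). Then |SV| = |V − S| = 63.33.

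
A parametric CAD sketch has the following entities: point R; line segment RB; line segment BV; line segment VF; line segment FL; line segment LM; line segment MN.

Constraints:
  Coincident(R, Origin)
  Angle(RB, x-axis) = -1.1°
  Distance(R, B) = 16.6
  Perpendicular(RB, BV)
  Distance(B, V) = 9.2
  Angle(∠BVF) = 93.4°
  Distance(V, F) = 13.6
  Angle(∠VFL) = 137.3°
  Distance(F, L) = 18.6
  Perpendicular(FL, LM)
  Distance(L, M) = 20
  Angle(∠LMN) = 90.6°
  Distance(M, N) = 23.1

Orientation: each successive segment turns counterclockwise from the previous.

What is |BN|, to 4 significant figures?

3.914

R is at the origin; RB runs at -1.1° with length 16.6, so B = (16.60, -0.3187). RB ⟂ BV, so BV runs at 88.90°; with |BV| = 9.2, V = (16.77, 8.880). ∠BVF = 93.4° gives VF at 175.5° from the x-axis; with |VF| = 13.6, F = (3.215, 9.947). ∠VFL = 137.3° gives FL at -141.8° from the x-axis; with |FL| = 18.6, L = (-11.40, -1.556). FL is perpendicular to LM, so LM runs at -51.80°; with |LM| = 20.0, M = (0.9667, -17.27). ∠LMN = 90.6° gives MN at 37.60° from the x-axis; with |MN| = 23.1, N = (19.27, -3.179). Then |BN| = |N − B| = 3.914.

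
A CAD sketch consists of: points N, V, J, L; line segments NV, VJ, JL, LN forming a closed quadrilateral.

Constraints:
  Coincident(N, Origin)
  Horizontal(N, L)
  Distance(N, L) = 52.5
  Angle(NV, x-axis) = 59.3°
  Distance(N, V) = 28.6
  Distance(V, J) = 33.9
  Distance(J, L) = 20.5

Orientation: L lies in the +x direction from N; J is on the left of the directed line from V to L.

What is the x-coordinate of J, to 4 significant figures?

48.19

N is at the origin; N and L share the same y with |NL| = 52.5 and L in +x, so L = (52.5, 0). NV runs at 59.3° with |NV| = 28.6, so V = (14.60, 24.59). J is determined by |VJ| = 33.9 and |JL| = 20.5 together: it lies at the intersection of circle(V, 33.9) and circle(L, 20.5). With |VL| = 45.18, the foot of the radical line on VL is 30.66 from V and the perpendicular offset is √(33.9² − 30.66²) = 14.47. Taking the left-of-VL solution: J = (48.19, 20.04).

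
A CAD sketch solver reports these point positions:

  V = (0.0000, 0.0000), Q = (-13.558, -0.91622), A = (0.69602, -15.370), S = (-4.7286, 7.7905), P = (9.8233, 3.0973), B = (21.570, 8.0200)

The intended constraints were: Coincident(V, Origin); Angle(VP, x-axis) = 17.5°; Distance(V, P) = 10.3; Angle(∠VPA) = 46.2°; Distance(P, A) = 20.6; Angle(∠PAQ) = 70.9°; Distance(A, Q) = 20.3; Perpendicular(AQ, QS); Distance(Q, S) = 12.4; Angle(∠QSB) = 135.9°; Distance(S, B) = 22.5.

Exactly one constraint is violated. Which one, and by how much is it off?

Distance(S, B) = 22.5 — off by 3.80.

V = (0.00, 0.00) ✓; VP at 17.50° ✓; |VP| = 10.30 ✓; ∠VPA = 46.20° ✓; |PA| = 20.60 ✓; ∠PAQ = 70.90° ✓; |AQ| = 20.30 ✓; ∠(AQ, QS) = 90.00° ✓; |QS| = 12.40 ✓; ∠QSB = 135.9° ✓; |SB| = 26.30 ✗.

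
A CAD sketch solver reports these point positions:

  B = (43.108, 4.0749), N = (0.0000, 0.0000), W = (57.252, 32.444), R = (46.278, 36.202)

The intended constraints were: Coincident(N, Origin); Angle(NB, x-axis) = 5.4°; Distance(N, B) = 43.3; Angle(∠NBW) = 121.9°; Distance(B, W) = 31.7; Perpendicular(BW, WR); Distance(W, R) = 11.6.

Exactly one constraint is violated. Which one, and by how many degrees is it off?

Perpendicular(BW, WR) — off by 7.60°.

N = (0.00, 0.00) ✓; NB at 5.400° ✓; |NB| = 43.30 ✓; ∠NBW = 121.9° ✓; |BW| = 31.70 ✓; ∠(BW, WR) = 97.60° ✗; |WR| = 11.60 ✓.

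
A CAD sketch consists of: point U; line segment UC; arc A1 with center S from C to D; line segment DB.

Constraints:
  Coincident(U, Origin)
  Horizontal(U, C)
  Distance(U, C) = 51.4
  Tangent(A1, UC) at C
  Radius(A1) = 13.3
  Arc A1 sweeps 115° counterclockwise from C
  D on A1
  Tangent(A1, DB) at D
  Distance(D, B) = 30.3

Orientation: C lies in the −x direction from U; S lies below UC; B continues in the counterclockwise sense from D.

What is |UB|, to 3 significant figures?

68.7

U is at the origin; UC is horizontal with |UC| = 51.4 and C on the −x side, so C = (-51.4, 0.00). A1 meets UC tangentially, so SC is at right angles to UC, so S = C + (0, -13.3) = (-51.4, -13.3). On A1, C sits at bearing 90° from S; a 115° counterclockwise sweep puts D at bearing 205°, so D = S + 13.3·(cos 205°, sin 205°) = (-63.5, -18.9). Since A1 is tangent to DB there, SD ⟂ DB, so DB runs along (−sin 205°, cos 205°); with |DB| = 30.3, B = (-50.6, -46.4). Then |UB| = |B − U| = 68.7.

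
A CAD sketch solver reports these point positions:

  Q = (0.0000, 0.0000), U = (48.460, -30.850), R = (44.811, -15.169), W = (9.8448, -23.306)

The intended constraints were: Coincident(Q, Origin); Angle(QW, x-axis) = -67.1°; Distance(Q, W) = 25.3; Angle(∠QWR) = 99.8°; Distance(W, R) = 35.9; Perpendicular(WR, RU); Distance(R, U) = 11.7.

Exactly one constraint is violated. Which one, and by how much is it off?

Distance(R, U) = 11.7 — off by 4.40.

Q = (0.00, 0.00) ✓; QW at -67.10° ✓; |QW| = 25.30 ✓; ∠QWR = 99.80° ✓; |WR| = 35.90 ✓; ∠(WR, RU) = 90.00° ✓; |RU| = 16.10 ✗.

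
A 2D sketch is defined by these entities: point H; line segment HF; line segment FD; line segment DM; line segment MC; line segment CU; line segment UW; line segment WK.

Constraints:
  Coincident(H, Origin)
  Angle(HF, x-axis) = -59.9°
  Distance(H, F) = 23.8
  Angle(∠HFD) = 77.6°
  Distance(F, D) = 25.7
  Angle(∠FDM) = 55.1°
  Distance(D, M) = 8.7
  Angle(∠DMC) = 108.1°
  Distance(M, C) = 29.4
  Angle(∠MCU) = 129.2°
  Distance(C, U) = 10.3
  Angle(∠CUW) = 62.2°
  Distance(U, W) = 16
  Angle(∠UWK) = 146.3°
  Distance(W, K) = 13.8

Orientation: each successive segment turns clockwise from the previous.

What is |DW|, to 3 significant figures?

23.1

H is at the origin; HF runs at -59.9° with length 23.8, so F = (11.9, -20.6). ∠HFD = 77.6° gives FD at -162° from the x-axis; with |FD| = 25.7, D = (-12.5, -28.4). ∠FDM = 55.1° gives DM at 72.8° from the x-axis; with |DM| = 8.7, M = (-9.97, -20.1). ∠DMC = 108.1° gives MC at 0.900° from the x-axis; with |MC| = 29.4, C = (19.4, -19.6). ∠MCU = 129.2° gives CU at -49.9° from the x-axis; with |CU| = 10.3, U = (26.1, -27.5). ∠CUW = 62.2° gives UW at -168° from the x-axis; with |UW| = 16.0, W = (10.4, -30.9). Then |DW| = |W − D| = 23.1.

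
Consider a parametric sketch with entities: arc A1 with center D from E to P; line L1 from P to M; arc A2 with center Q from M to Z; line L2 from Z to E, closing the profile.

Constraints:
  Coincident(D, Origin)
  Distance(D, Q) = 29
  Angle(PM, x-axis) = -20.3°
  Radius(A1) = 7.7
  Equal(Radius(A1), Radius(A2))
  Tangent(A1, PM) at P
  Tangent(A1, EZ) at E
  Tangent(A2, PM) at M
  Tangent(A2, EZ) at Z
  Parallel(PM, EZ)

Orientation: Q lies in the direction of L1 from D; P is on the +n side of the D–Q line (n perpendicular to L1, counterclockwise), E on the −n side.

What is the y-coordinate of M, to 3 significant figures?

-2.84

Tangency of A1 to both parallel lines with radius 7.7 puts P and E at D ± 7.7·n: P = (2.67, 7.22), E = (-2.67, -7.22). Equal radii place M and Z the same way about Q: M = Q + 7.7·n = (29.9, -2.84), Z = Q − 7.7·n = (24.5, -17.3). So M.y = -2.84.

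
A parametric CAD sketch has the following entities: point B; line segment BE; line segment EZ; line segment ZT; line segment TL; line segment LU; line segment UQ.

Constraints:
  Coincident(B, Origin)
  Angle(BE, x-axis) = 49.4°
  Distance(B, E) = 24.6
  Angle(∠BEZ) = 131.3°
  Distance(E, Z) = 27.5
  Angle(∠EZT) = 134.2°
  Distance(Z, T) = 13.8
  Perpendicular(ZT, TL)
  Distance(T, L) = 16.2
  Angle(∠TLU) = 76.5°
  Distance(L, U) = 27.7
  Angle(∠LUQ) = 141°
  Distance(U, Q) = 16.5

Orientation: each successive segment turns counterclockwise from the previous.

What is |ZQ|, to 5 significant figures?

23.421

B is at the origin; BE runs at 49.4° with length 24.6, so E = (16.009, 18.678). ∠BEZ = 131.3° gives EZ at 98.100° from the x-axis; with |EZ| = 27.5, Z = (12.134, 45.904). ∠EZT = 134.2° gives ZT at 143.90° from the x-axis; with |ZT| = 13.8, T = (0.98400, 54.035). ZT is perpendicular to TL, so TL runs at -126.10°; with |TL| = 16.2, L = (-8.5610, 40.945). ∠TLU = 76.5° gives LU at -22.600° from the x-axis; with |LU| = 27.7, U = (17.012, 30.300). ∠LUQ = 141.0° gives UQ at 16.400° from the x-axis; with |UQ| = 16.5, Q = (32.841, 34.959). Then |ZQ| = |Q − Z| = 23.421.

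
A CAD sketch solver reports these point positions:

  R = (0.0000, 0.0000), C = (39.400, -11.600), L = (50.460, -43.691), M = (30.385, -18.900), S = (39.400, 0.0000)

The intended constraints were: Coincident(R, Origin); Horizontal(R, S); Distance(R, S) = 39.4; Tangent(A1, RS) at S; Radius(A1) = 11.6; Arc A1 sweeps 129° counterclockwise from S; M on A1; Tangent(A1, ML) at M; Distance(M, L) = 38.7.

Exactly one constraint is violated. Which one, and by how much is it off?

Distance(M, L) = 38.7 — off by 6.80.

R = (0.00, 0.00) ✓; R.y = 0.00, S.y = 0.00 ✓; |RS| = 39.40 ✓; ∠(CS, SR) = 90.00° ✓; |CS| = 11.60 ✓; bearing(C→M) − bearing(C→S) = 129.0° ✓; |CM| = 11.60 ✓; ∠(CM, ML) = 90.00° ✓; |ML| = 31.90 ✗.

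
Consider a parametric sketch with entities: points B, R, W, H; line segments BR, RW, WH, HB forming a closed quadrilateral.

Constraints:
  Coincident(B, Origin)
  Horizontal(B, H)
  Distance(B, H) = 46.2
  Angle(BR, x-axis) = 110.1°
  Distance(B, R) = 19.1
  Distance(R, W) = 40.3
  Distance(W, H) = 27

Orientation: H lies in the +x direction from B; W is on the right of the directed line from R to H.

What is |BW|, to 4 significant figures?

24.16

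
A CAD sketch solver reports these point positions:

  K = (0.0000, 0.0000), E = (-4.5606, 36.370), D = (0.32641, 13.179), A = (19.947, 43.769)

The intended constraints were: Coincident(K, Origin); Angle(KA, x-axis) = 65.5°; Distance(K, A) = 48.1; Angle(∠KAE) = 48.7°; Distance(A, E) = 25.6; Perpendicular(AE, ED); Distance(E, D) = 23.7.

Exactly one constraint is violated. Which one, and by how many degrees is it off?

Perpendicular(AE, ED) — off by 4.90°.

K = (0.00, 0.00) ✓; KA at 65.50° ✓; |KA| = 48.10 ✓; ∠KAE = 48.70° ✓; |AE| = 25.60 ✓; ∠(AE, ED) = 85.10° ✗; |ED| = 23.70 ✓.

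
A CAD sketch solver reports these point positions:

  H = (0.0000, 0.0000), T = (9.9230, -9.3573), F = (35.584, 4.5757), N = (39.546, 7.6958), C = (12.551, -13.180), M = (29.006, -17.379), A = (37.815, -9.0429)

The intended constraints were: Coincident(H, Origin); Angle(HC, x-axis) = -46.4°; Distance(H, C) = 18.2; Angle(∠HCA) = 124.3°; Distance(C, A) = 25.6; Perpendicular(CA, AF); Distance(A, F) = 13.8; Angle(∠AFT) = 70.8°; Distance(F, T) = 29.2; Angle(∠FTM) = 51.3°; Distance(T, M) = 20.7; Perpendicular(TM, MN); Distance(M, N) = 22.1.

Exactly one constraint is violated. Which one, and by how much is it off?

Distance(M, N) = 22.1 — off by 5.10.

H = (0.00, 0.00) ✓; HC at -46.40° ✓; |HC| = 18.20 ✓; ∠HCA = 124.3° ✓; |CA| = 25.60 ✓; ∠(CA, AF) = 90.00° ✓; |AF| = 13.80 ✓; ∠AFT = 70.80° ✓; |FT| = 29.20 ✓; ∠FTM = 51.30° ✓; |TM| = 20.70 ✓; ∠(TM, MN) = 90.00° ✓; |MN| = 27.20 ✗.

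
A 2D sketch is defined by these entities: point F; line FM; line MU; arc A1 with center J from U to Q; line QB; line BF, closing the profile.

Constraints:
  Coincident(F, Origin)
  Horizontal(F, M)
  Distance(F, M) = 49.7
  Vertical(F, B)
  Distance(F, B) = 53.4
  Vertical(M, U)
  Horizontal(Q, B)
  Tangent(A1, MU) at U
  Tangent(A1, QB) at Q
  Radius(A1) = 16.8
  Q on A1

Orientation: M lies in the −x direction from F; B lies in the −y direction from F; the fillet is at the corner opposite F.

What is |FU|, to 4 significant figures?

61.72

F is at the origin; F and M share the same y with |FM| = 49.7 and M on the −x side, so M = (-49.70, 0.000). FB is vertical with |FB| = 53.4 and B on the −y side, so B = (0.000, -53.40). The virtual corner opposite F is at (-49.70, -53.40). A1 meets MU tangentially, so JU is at right angles to MU and the tangent condition forces JQ to be normal to QB, with radius 16.8, so the center J sits 16.8 in from both sides at J = (-32.90, -36.60). That places the tangent points at U = (-49.70, -36.60) on MU and Q = (-32.90, -53.40) on QB. Then |FU| = |U − F| = 61.72.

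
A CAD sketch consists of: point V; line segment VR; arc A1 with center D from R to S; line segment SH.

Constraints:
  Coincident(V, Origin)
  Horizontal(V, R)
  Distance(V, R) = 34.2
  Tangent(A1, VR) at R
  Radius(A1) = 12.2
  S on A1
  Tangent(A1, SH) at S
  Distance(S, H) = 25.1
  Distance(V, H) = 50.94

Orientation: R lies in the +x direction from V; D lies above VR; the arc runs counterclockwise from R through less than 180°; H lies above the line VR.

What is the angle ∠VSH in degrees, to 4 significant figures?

81.23°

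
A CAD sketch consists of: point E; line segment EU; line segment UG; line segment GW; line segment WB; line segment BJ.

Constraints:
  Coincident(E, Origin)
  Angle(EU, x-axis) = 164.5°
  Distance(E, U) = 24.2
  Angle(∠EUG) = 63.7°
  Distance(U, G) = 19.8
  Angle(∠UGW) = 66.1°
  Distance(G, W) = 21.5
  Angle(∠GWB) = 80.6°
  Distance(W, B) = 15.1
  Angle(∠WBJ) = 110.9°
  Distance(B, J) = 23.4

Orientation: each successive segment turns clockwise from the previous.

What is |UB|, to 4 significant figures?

11.47

E is at the origin; EU runs at 164.5° with length 24.2, so U = (-23.32, 6.467). ∠EUG = 63.7° gives UG at 48.20° from the x-axis; with |UG| = 19.8, G = (-10.12, 21.23). ∠UGW = 66.1° gives GW at -65.70° from the x-axis; with |GW| = 21.5, W = (-1.275, 1.632). ∠GWB = 80.6° gives WB at -165.1° from the x-axis; with |WB| = 15.1, B = (-15.87, -2.250). Then |UB| = |B − U| = 11.47.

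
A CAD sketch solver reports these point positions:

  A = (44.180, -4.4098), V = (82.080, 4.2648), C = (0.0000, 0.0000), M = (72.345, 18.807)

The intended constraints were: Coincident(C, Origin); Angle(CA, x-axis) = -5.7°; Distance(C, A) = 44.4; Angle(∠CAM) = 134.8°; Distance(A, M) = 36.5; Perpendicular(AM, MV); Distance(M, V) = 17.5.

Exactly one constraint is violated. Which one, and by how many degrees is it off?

Perpendicular(AM, MV) — off by 5.70°.

C = (0.00, 0.00) ✓; CA at -5.700° ✓; |CA| = 44.40 ✓; ∠CAM = 134.8° ✓; |AM| = 36.50 ✓; ∠(AM, MV) = 95.70° ✗; |MV| = 17.50 ✓.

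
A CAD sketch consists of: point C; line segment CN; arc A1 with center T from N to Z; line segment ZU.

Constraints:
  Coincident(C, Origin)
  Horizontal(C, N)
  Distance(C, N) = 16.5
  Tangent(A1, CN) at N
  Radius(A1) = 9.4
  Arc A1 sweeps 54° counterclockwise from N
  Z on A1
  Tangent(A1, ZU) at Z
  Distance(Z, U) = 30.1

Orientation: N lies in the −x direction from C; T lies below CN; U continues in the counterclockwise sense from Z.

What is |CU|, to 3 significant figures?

50.4

On A1, N sits at bearing 90° from T; a 54° counterclockwise sweep puts Z at bearing 144°, so Z = T + 9.4·(cos 144°, sin 144°) = (-24.1, -3.87). Since A1 is tangent to ZU there, TZ ⟂ ZU, so ZU runs along (−sin 144°, cos 144°); with |ZU| = 30.1, U = (-41.8, -28.2). Then |CU| = |U − C| = 50.4.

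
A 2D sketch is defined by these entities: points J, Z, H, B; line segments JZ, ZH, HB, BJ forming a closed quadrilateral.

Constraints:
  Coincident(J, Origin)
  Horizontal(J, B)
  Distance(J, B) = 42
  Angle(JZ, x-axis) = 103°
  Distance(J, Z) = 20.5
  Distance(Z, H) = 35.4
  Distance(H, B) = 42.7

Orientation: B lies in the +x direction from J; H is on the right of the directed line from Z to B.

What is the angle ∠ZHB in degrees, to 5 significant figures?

80.387°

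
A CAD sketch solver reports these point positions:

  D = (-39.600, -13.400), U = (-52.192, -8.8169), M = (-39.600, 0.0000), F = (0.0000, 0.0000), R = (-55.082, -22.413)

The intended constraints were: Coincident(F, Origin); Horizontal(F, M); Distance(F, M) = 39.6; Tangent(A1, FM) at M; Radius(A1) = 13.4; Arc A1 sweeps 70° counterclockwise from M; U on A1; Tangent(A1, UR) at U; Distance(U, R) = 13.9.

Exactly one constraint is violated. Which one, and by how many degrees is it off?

Tangent(A1, UR) at U — off by 8.00°.

F = (0.00, 0.00) ✓; F.y = 0.00, M.y = 0.00 ✓; |FM| = 39.60 ✓; ∠(DM, MF) = 90.00° ✓; |DM| = 13.40 ✓; bearing(D→U) − bearing(D→M) = 70.00° ✓; |DU| = 13.40 ✓; ∠(DU, UR) = 82.00° ✗; |UR| = 13.90 ✓.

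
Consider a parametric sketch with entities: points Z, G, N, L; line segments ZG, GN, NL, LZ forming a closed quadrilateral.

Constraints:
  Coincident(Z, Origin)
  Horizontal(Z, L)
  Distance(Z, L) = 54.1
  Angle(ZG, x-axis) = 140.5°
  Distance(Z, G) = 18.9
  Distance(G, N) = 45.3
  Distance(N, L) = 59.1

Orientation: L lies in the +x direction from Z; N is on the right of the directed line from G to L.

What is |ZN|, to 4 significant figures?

29.87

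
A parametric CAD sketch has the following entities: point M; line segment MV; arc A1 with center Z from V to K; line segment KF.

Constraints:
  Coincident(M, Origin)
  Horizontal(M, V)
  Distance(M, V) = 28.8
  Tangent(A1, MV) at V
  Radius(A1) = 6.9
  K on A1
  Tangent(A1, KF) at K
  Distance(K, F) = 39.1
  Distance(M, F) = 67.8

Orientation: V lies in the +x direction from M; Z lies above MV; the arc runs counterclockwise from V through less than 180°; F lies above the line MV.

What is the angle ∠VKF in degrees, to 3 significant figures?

156°

Checks: |ZK| = 6.900 ✓; ∠(ZK, KF) = 90.00° ✓; |KF| = 39.10 ✓; |MF| = 67.80 ✓.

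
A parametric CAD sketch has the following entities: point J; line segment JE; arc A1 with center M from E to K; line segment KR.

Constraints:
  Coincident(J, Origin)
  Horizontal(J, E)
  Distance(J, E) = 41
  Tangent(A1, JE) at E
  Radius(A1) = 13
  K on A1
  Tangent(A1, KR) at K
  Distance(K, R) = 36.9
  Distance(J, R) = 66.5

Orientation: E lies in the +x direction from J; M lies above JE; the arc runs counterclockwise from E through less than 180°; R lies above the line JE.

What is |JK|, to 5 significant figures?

56.009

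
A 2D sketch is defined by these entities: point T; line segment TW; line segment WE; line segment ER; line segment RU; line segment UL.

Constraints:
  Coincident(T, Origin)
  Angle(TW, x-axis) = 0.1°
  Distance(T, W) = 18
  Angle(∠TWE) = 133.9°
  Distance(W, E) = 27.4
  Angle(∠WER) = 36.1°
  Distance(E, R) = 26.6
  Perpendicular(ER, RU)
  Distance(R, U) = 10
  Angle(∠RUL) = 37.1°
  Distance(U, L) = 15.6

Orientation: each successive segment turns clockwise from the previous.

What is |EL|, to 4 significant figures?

17.36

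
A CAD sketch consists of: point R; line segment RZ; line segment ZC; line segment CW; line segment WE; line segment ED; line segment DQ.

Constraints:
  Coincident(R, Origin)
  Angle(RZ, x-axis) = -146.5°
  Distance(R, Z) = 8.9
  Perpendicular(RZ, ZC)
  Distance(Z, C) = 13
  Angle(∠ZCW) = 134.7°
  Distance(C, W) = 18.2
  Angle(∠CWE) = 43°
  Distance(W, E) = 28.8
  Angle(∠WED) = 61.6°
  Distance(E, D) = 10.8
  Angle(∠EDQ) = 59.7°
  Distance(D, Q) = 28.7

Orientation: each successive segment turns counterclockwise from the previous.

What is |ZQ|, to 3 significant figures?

32.1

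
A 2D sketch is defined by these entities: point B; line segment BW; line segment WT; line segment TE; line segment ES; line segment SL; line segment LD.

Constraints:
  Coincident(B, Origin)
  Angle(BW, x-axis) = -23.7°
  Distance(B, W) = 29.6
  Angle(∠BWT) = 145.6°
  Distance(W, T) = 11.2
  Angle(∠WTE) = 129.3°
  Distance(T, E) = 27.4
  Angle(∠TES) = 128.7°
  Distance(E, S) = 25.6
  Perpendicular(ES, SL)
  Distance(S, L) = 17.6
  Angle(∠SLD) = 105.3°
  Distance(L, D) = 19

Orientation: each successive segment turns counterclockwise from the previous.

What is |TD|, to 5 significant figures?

24.436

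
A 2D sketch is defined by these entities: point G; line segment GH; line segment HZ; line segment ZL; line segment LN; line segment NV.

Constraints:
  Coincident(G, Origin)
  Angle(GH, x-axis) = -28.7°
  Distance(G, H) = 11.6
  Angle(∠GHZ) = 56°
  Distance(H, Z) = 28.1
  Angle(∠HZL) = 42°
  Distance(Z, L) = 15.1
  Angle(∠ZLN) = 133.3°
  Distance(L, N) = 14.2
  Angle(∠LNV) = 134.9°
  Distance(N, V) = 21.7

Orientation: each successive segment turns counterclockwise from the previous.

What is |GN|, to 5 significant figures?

3.8207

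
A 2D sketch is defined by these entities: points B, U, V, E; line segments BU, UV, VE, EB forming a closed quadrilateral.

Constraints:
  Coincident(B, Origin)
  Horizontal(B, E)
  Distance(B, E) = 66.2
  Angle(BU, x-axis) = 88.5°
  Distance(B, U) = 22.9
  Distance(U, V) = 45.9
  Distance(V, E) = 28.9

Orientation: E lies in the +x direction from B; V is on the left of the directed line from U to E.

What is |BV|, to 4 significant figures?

51.04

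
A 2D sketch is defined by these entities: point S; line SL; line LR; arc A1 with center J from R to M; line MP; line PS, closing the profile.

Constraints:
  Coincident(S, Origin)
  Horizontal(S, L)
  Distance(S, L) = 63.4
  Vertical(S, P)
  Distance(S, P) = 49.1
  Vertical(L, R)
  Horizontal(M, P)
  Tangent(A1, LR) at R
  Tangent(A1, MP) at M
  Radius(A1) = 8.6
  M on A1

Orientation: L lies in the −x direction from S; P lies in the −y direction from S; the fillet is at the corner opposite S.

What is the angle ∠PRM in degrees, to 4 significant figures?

37.28°

S is at the origin; S and L share the same y with |SL| = 63.4 and L on the −x side, so L = (-63.40, 0.000). S and P share the same x with |SP| = 49.1 and P on the −y side, so P = (0.000, -49.10). The virtual corner opposite S is at (-63.40, -49.10). The tangent condition forces JR to be normal to LR and the tangent condition forces JM to be normal to MP, with radius 8.6, so the center J sits 8.6 in from both sides at J = (-54.80, -40.50). That places the tangent points at R = (-63.40, -40.50) on LR and M = (-54.80, -49.10) on MP. Then cos ∠PRM = RP·RM / (|RP||RM|), giving 37.28°.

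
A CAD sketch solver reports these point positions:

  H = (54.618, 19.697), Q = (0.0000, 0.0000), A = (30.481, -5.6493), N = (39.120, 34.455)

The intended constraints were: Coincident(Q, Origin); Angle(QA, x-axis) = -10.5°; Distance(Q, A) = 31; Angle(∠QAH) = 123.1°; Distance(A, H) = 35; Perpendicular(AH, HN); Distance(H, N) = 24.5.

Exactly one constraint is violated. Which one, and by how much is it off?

Distance(H, N) = 24.5 — off by 3.10.

Q = (0.00, 0.00) ✓; QA at -10.50° ✓; |QA| = 31.00 ✓; ∠QAH = 123.1° ✓; |AH| = 35.00 ✓; ∠(AH, HN) = 90.00° ✓; |HN| = 21.40 ✗.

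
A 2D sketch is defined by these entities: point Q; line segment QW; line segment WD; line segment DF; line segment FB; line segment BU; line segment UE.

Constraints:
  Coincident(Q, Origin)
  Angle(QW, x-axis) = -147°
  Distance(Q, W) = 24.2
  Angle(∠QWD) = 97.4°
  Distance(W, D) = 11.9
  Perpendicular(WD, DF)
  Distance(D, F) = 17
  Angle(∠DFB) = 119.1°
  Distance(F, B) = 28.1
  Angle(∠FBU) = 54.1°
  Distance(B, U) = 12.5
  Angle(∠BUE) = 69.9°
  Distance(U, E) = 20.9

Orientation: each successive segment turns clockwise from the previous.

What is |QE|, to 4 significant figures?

11.21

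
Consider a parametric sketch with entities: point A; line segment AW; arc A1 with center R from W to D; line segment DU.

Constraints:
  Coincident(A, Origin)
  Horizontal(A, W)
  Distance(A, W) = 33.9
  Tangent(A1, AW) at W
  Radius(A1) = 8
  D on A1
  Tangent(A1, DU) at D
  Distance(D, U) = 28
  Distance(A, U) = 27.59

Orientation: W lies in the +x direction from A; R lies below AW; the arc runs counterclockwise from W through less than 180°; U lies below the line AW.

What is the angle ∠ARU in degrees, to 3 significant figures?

50.1°

A is at the origin; AW is horizontal with |AW| = 33.9 and W on the +x side, so W = (33.9, 0.00). Tangency of A1 to AW means the radius RW is perpendicular to AW, so R = W + (0, -8) = (33.9, -8.00). Since RD ⟂ DU (tangency), |RU| = √(8.0² + 28.0²) = 29.1 regardless of where D sits on A1. So U lies on both circle(A, 27.59) and circle(R, 29.1); the below-AW intersection is U = (10.6, -25.5). D is the foot of the tangent from U: D = (27.5, -3.16).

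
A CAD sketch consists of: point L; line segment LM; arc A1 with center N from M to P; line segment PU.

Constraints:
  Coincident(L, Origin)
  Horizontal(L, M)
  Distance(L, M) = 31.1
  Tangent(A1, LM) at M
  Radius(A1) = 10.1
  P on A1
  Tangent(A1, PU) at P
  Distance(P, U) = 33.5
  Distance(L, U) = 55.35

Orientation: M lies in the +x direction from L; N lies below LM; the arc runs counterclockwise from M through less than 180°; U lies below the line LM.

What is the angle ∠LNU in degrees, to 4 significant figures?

109.7°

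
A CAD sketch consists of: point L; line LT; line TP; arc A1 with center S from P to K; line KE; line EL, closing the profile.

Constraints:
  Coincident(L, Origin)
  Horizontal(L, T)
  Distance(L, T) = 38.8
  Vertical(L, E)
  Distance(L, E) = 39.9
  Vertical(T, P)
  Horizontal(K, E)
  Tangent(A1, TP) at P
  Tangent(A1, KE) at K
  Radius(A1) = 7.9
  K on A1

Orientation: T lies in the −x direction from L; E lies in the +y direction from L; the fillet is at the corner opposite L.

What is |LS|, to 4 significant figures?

44.48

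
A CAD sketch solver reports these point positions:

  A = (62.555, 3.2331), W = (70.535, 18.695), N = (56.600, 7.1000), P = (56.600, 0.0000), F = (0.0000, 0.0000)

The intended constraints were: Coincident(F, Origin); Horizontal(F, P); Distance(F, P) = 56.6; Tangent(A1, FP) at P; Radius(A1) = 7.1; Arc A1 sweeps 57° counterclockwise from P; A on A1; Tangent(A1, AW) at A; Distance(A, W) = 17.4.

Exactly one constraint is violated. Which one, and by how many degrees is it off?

Tangent(A1, AW) at A — off by 5.70°.

F = (0.00, 0.00) ✓; F.y = 0.00, P.y = 0.00 ✓; |FP| = 56.60 ✓; ∠(NP, PF) = 90.00° ✓; |NP| = 7.100 ✓; bearing(N→A) − bearing(N→P) = 57.00° ✓; |NA| = 7.100 ✓; ∠(NA, AW) = 84.30° ✗; |AW| = 17.40 ✓.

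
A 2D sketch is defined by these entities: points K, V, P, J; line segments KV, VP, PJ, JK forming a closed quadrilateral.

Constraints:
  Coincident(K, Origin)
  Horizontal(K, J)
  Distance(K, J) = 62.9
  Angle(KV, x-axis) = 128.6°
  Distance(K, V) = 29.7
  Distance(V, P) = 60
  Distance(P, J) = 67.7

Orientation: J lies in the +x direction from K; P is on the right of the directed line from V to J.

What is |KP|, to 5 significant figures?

32.771

Checks: |VP| = 60.00 ✓; |PJ| = 67.70 ✓.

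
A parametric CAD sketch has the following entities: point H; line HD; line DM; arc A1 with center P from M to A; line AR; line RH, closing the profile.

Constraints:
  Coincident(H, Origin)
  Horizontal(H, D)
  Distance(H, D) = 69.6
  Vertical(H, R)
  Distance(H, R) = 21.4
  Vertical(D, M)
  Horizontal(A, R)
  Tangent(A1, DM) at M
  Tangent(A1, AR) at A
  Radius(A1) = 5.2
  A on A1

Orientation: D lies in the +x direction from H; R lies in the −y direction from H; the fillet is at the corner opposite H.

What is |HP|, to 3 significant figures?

66.4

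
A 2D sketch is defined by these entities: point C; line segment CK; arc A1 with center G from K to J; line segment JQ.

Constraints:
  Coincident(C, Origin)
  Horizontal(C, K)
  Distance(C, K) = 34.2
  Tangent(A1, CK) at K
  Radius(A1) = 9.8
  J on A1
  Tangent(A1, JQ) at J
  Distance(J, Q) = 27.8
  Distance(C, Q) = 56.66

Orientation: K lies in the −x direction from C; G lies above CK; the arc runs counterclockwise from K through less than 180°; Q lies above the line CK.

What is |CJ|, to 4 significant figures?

30.27

C is at the origin; C and K share the same y with |CK| = 34.2 and K on the −x side, so K = (-34.20, 0.000). The tangent condition forces GK to be normal to CK, so G = K + (0, 9.8) = (-34.20, 9.800). Since GJ ⟂ JQ (tangency), |GQ| = √(9.8² + 27.8²) = 29.48 regardless of where J sits on A1. So Q lies on both circle(C, 56.66) and circle(G, 29.48); the above-CK intersection is Q = (-41.76, 38.29). J is the foot of the tangent from Q: J = (-26.10, 15.32).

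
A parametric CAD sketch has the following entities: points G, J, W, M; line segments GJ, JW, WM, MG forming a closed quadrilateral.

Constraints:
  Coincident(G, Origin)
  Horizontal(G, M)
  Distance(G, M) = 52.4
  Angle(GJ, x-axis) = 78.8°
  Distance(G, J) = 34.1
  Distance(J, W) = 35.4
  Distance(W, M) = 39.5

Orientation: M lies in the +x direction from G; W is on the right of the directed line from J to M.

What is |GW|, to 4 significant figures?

13.00

Checks: |JW| = 35.40 ✓; |WM| = 39.50 ✓.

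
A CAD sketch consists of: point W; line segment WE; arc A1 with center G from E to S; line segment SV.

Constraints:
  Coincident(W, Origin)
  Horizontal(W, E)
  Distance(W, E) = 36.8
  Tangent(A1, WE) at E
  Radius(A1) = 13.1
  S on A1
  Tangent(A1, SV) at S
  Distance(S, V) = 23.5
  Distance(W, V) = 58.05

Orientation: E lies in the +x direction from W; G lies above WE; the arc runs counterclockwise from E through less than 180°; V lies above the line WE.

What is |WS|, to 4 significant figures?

52.15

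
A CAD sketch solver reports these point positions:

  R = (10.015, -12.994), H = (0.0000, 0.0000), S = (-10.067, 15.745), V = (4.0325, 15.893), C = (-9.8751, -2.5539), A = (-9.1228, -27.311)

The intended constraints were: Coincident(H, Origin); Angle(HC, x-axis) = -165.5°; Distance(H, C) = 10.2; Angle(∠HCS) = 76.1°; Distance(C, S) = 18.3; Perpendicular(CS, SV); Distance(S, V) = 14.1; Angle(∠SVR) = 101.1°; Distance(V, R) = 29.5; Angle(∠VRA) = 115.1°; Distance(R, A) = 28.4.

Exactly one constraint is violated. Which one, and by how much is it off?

Distance(R, A) = 28.4 — off by 4.50.

H = (0.00, 0.00) ✓; HC at -165.5° ✓; |HC| = 10.20 ✓; ∠HCS = 76.10° ✓; |CS| = 18.30 ✓; ∠(CS, SV) = 90.00° ✓; |SV| = 14.10 ✓; ∠SVR = 101.1° ✓; |VR| = 29.50 ✓; ∠VRA = 115.1° ✓; |RA| = 23.90 ✗.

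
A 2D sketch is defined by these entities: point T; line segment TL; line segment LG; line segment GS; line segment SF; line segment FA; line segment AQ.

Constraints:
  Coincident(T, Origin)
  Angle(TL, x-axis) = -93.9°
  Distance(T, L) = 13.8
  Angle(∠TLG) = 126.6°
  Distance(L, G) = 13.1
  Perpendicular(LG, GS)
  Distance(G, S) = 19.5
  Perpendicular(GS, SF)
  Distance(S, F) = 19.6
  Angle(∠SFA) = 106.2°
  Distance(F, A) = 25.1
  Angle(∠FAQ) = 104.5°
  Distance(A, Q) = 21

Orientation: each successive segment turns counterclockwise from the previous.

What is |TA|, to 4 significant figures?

16.55

T is at the origin; TL runs at -93.9° with length 13.8, so L = (-0.9386, -13.77). ∠TLG = 126.6° gives LG at -40.50° from the x-axis; with |LG| = 13.1, G = (9.023, -22.28). The perpendicularity gives GS at right angles to LG, so GS runs at 49.50°; with |GS| = 19.5, S = (21.69, -7.448). GS is perpendicular to SF, so SF runs at 139.5°; with |SF| = 19.6, F = (6.783, 5.281). ∠SFA = 106.2° gives FA at -146.7° from the x-axis; with |FA| = 25.1, A = (-14.20, -8.499). Then |TA| = |A − T| = 16.55.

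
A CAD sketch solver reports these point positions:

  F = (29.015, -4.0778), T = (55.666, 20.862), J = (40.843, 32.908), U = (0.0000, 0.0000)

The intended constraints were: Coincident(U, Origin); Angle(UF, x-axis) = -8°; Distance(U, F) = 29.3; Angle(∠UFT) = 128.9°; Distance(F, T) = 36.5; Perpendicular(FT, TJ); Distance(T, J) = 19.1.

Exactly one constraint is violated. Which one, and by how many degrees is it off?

Perpendicular(FT, TJ) — off by 7.80°.

U = (0.00, 0.00) ✓; UF at -8.000° ✓; |UF| = 29.30 ✓; ∠UFT = 128.9° ✓; |FT| = 36.50 ✓; ∠(FT, TJ) = 97.80° ✗; |TJ| = 19.10 ✓.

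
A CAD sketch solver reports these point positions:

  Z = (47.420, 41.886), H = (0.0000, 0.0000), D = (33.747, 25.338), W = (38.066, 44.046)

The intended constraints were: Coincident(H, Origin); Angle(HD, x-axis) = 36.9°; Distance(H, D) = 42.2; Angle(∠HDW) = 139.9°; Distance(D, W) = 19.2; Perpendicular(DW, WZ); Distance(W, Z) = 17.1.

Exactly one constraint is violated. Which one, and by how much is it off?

Distance(W, Z) = 17.1 — off by 7.50.

H = (0.00, 0.00) ✓; HD at 36.90° ✓; |HD| = 42.20 ✓; ∠HDW = 139.9° ✓; |DW| = 19.20 ✓; ∠(DW, WZ) = 90.00° ✓; |WZ| = 9.600 ✗.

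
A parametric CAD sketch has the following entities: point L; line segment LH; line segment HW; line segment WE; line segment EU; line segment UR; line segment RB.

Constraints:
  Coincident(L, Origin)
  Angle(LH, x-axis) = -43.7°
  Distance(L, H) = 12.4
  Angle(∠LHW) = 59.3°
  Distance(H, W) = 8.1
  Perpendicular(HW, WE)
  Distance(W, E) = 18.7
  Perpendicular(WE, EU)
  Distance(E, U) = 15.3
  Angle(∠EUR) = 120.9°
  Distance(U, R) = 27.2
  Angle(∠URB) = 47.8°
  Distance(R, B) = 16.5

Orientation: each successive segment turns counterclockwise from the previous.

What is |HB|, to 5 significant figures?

5.1826

∠EUR = 120.9° gives UR at -43.900° from the x-axis; with |UR| = 27.2, R = (8.7234, -30.236). ∠URB = 47.8° gives RB at 88.300° from the x-axis; with |RB| = 16.5, B = (9.2129, -13.744). Then |HB| = |B − H| = 5.1826.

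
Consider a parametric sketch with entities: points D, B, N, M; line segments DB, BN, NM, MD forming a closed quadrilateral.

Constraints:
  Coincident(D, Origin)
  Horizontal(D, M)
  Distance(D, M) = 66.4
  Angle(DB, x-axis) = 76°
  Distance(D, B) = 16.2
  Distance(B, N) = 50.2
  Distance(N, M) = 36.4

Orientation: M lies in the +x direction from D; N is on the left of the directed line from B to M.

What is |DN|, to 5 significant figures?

60.789

D is at the origin; DM is horizontal with |DM| = 66.4 and M in +x, so M = (66.4, 0). DB runs at 76.0° with |DB| = 16.2, so B = (3.9191, 15.719). N is determined by |BN| = 50.2 and |NM| = 36.4 together: it lies at the intersection of circle(B, 50.2) and circle(M, 36.4). With |BM| = 64.428, the foot of the radical line on BM is 41.488 from B and the perpendicular offset is √(50.2² − 41.488²) = 28.262. Taking the left-of-BM solution: N = (51.049, 33.005).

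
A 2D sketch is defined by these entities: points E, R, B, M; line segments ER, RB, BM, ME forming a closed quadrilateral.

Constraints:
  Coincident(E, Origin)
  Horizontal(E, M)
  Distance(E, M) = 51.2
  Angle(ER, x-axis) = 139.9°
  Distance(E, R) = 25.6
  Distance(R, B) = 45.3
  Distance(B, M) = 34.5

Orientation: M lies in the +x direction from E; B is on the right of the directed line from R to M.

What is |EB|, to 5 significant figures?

20.010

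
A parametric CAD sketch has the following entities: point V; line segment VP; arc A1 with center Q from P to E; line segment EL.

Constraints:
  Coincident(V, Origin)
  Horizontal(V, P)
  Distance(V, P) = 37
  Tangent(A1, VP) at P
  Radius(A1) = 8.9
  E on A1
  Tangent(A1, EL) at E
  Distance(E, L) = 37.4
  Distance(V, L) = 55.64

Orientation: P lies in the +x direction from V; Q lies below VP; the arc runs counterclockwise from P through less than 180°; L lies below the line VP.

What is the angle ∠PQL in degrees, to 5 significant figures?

169.80°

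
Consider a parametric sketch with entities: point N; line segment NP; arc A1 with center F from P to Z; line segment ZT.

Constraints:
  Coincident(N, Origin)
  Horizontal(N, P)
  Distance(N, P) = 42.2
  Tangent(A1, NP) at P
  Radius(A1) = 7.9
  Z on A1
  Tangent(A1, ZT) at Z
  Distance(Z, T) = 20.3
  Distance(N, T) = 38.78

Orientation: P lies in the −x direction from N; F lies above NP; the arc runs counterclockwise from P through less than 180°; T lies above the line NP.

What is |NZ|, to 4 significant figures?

35.06

N is at the origin; N and P share the same y with |NP| = 42.2 and P on the −x side, so P = (-42.20, 0.000). Since A1 is tangent to NP there, FP ⟂ NP, so F = P + (0, 7.9) = (-42.20, 7.900). Since FZ ⟂ ZT (tangency), |FT| = √(7.9² + 20.3²) = 21.78 regardless of where Z sits on A1. So T lies on both circle(N, 38.78) and circle(F, 21.78); the above-NP intersection is T = (-29.27, 25.43). Z is the foot of the tangent from T: Z = (-34.57, 5.838).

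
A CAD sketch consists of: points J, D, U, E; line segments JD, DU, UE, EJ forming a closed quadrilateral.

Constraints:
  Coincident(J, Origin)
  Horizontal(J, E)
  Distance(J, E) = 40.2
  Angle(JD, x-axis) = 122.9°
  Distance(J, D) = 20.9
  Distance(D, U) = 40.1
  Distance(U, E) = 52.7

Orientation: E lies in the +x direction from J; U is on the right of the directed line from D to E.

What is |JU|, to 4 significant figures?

23.60

J is at the origin; J and E share the same y with |JE| = 40.2 and E in +x, so E = (40.2, 0). JD runs at 122.9° with |JD| = 20.9, so D = (-11.35, 17.55). U is determined by |DU| = 40.1 and |UE| = 52.7 together: it lies at the intersection of circle(D, 40.1) and circle(E, 52.7). With |DE| = 54.46, the foot of the radical line on DE is 16.49 from D and the perpendicular offset is √(40.1² − 16.49²) = 36.55. Taking the right-of-DE solution: U = (-7.517, -22.37).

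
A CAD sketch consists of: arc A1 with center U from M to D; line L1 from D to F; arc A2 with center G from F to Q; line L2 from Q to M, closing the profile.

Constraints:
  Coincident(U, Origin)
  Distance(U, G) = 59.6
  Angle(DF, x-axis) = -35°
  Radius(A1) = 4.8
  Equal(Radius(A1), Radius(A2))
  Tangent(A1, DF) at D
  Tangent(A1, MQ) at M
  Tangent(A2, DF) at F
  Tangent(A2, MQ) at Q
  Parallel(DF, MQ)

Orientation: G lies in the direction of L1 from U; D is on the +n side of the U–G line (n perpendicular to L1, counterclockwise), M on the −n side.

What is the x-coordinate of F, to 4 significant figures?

51.57

The slot axis is L1's direction at -35.0°, so u = (cos -35.0°, sin -35.0°) = (0.8192, -0.5736) and n = (−sin -35.0°, cos -35.0°) = (0.5736, 0.8192). U is at the origin and G lies 59.6 along u from U, so G = 59.6·u = (48.82, -34.19). Tangency of A1 to both parallel lines with radius 4.8 puts D and M at U ± 4.8·n: D = (2.753, 3.932), M = (-2.753, -3.932). Equal radii place F and Q the same way about G: F = G + 4.8·n = (51.57, -30.25), Q = G − 4.8·n = (46.07, -38.12). So F.x = 51.57.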